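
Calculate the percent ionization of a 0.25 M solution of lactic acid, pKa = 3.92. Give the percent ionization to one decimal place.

CH3CH(OH)COOH ⇌ CH3CH(OH)COO- + H+; let x = [H+] at equilibrium.
Ka = 10^(−3.92) = 1.20 × 10^-4
x ≈ √(Ka·C₀) = √(1.20 × 10^-4 × 0.25) = 5.48 × 10^-3 M
Fraction ionized = 5.48 × 10^-3 / 0.25 = 0.0219 → 2.2%

2.2%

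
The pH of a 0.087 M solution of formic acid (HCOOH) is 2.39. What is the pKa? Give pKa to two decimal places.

[H+] = 10^(-2.39) = 4.07 × 10^-3 M
At equilibrium [HA] = 0.087 − 4.07 × 10^-3 = 8.29 × 10^-2 M
Ka = [H+][A-]/[HA] = (4.07 × 10^-3)² / 8.29 × 10^-2 = 2.00 × 10^-4
pKa = -log(2.00 × 10^-4) = 3.70

pKa = 3.70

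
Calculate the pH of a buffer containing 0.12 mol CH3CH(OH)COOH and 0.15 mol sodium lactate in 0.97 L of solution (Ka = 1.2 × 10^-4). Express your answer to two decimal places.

pKa = −log(1.2 × 10^-4) = 3.921
Using pH = pKa + log([base]/[acid]) with [base]/[acid] = 0.15/0.12:
pH = 3.921 + (+0.097) = 4.02

pH = 4.02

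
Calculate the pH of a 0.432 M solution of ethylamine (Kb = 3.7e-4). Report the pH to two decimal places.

pH = 12.10

C2H5NH2 + H2O ⇌ C2H5NH3+ + OH-
From the ICE table, Kb = x²/(0.432 − x) = 3.7 × 10^-4.
Since Kb ≪ C₀, x ≈ √(Kb·C₀) = 1.26 × 10^-2 M.
(x/C₀ = 2.9% < 5%, so the approximation holds.)
pOH = −log(1.26 × 10^-2) = 1.90; pH = 14.00 − 1.90 = 12.10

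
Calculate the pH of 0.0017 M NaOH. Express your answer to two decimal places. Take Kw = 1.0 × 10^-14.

pH = 11.23

NaOH is a strong base; [OH-] = 0.0017 M.
pOH = -log(0.0017) = 2.77
pH = 14.00 - 2.77 = 11.23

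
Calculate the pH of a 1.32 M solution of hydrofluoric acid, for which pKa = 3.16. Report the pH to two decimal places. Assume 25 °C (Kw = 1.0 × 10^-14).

HF ⇌ F- + H+
Ka = 10^(−3.16) = 6.92 × 10^-4
From the ICE table, Ka = [H+]²/(1.32 − [H+]) = 6.92 × 10^-4.
Assume [H+] ≪ 1.32: [H+] ≈ √(6.92 × 10^-4 × 1.32) = 3.02 × 10^-2 M
Check: 2.3% ionized — well under 5%, approximation valid.
pH = −log(3.02 × 10^-2) = 1.52

pH = 1.52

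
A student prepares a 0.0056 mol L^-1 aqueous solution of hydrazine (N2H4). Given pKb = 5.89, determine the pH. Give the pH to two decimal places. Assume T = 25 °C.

pH = 9.93

N2H4 + H2O ⇌ N2H5+ + OH-
Kb = 10^(−5.89) = 1.29 × 10^-6
Kb = x²/(0.0056 − x) = 1.29 × 10^-6
Since Kb ≪ C₀, x ≈ √(Kb·C₀) = 8.50 × 10^-5 M.
Check: 1.5% ionized — well under 5%, approximation valid.
pOH = 4.07, so pH = 14.00 − pOH = 9.93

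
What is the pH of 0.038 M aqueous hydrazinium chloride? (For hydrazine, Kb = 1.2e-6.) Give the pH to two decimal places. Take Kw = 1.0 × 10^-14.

pH = 4.75

N2H5+ is the conjugate acid of the weak base N2H4.
Ka = Kw/Kb = 1.0×10^-14 / 1.2 × 10^-6 = 8.33 × 10^-9
From the ICE table, Ka = [H+]²/(0.038 − [H+]) = 8.33 × 10^-9.
Assume [H+] ≪ 0.038: [H+] ≈ √(8.33 × 10^-9 × 0.038) = 1.78 × 10^-5 M
pH = −log[H+] = −log(1.78 × 10^-5) = 4.75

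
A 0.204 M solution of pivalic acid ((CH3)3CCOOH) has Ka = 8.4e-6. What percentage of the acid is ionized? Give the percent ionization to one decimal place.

(CH3)3CCOOH ⇌ (CH3)3CCOO- + H+; let x = [H+] at equilibrium.
x ≈ √(Ka·C₀) = √(8.4 × 10^-6 × 0.204) = 1.31 × 10^-3 M
% ionization = x/C₀ × 100% = 1.31 × 10^-3/0.204 × 100% = 0.6%

0.6%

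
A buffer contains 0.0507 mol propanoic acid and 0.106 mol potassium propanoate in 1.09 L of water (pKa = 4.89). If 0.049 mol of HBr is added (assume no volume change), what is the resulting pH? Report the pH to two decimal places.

After neutralization: n(CH3CH2COOH) = 0.0997 mol, n(CH3CH2COO-) = 0.057 mol.
Henderson–Hasselbalch with mole ratio 0.057/0.0997: pH = 4.89 + (-0.243)

pH = 4.65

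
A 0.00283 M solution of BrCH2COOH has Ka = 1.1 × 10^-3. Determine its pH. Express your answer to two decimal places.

pH = 2.89

BrCH2COOH ⇌ BrCH2COO- + H+
Ka = [H+]²/(0.00283 − [H+]) = 1.1 × 10^-3
The 5% rule fails; solving [H+]² + Ka·[H+] − Ka·C₀ = 0 exactly:
[H+] = (−Ka + √(Ka² + 4·Ka·C₀))/2 = 1.30 × 10^-3 M
pH = −log[H+] = −log(1.30 × 10^-3) = 2.89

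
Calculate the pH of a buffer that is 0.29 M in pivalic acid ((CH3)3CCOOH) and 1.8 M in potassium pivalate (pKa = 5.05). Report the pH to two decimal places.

pH = pKa + log([A⁻]/[HA]) = 5.05 + log(1.8/0.29)
pH = 5.05 + (+0.793) = 5.84

pH = 5.84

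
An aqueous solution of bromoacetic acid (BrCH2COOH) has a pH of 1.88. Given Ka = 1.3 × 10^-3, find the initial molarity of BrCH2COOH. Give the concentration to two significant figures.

[H+] = 10^(-1.88) = 1.32 × 10^-2 M = x
Ka = x²/(C₀ − x) ⇒ C₀ = x + x²/Ka
C₀ = 1.32 × 10^-2 + (1.32 × 10^-2)²/(1.3 × 10^-3) = 1.47 × 10^-1 M

C₀ = 1.5 × 10^-1 M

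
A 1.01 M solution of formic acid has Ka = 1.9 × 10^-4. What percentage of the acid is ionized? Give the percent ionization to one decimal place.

1.4%

HCOOH ⇌ HCOO- + H+; let x = [H+] at equilibrium.
x ≈ √(Ka·C₀) = √(1.9 × 10^-4 × 1.01) = 1.39 × 10^-2 M
Fraction ionized = 1.39 × 10^-2 / 1.01 = 0.0138 → 1.4%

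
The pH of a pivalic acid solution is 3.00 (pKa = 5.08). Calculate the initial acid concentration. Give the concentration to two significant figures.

[H+] = 10^(-3.00) = 1.00 × 10^-3 M = x
Ka = 10^(−5.08) = 8.32 × 10^-6
Ka = x²/(C₀ − x) ⇒ C₀ = x + x²/Ka
C₀ = 1.00 × 10^-3 + (1.00 × 10^-3)²/(8.32 × 10^-6) = 1.21 × 10^-1 M

C₀ = 1.2 × 10^-1 M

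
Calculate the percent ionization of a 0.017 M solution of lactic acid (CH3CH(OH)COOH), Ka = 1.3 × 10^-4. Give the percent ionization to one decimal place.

CH3CH(OH)COOH ⇌ CH3CH(OH)COO- + H+; let x = [H+] at equilibrium.
Solve x² + 0.00013x − 2.21e-06 = 0 → x = 1.42 × 10^-3 M
% ionization = x/C₀ × 100% = 1.42 × 10^-3/0.017 × 100% = 8.4%

8.4%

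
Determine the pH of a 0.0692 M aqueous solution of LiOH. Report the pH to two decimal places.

LiOH is a strong base; [OH-] = 0.0692 M.
pOH = -log(0.0692) = 1.16
pH = 14.00 - 1.16 = 12.84

pH = 12.84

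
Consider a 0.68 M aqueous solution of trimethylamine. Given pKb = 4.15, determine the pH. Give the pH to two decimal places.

(CH3)3N + H2O ⇌ (CH3)3NH+ + OH-
Kb = 10^(−4.15) = 7.08 × 10^-5
From the ICE table, Kb = x²/(0.68 − x) = 7.08 × 10^-5.
Since Kb ≪ C₀, x ≈ √(Kb·C₀) = 6.94 × 10^-3 M.
(x/C₀ = 1% < 5%, so the approximation holds.)
pOH = 2.16, so pH = 14.00 − pOH = 11.84

pH = 11.84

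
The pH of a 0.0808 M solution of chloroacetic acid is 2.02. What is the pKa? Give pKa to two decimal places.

pKa = 2.89

[H+] = 10^(-2.02) = 9.55 × 10^-3 M
At equilibrium [HA] = 0.0808 − 9.55 × 10^-3 = 7.12 × 10^-2 M
Ka = [H+][A-]/[HA] = (9.55 × 10^-3)² / 7.12 × 10^-2 = 1.28 × 10^-3
pKa = -log(1.28 × 10^-3) = 2.89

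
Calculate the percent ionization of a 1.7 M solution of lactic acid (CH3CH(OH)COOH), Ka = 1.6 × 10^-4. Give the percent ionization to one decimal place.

CH3CH(OH)COOH ⇌ CH3CH(OH)COO- + H+; let x = [H+] at equilibrium.
x ≈ √(Ka·C₀) = √(1.6 × 10^-4 × 1.7) = 1.65 × 10^-2 M
Fraction ionized = 1.65 × 10^-2 / 1.7 = 0.0097 → 1.0%

1.0%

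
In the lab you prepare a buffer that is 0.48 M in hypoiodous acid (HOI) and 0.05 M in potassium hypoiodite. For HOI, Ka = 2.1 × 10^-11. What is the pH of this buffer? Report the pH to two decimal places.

pKa = −log(2.1 × 10^-11) = 10.678
pH = pKa + log([A⁻]/[HA]) = 10.678 + log(0.05/0.48)
pH = 10.678 + (-0.982) = 9.70

pH = 9.70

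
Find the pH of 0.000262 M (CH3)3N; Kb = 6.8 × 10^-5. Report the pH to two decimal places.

(CH3)3N + H2O ⇌ (CH3)3NH+ + OH-
From the ICE table, Kb = x²/(0.000262 − x) = 6.8 × 10^-5.
Here C₀/Kb ≈ 3.85, so the small-x approximation fails. Use the quadratic:
x = (−Kb + √(Kb² + 4·Kb·C₀))/2 = 1.04 × 10^-4 M
pOH = 3.98, so pH = 14.00 − pOH = 10.02

pH = 10.02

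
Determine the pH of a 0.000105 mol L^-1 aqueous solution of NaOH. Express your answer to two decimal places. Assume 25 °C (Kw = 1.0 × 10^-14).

NaOH is a strong base; [OH-] = 0.000105 M.
pOH = -log(0.000105) = 3.98
pH = 14.00 - 3.98 = 10.02

pH = 10.02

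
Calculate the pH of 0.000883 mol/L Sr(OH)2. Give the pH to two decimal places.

pH = 11.25

Sr(OH)2 is a strong base (each formula unit releases 2 OH-); [OH-] = 0.00177 M.
pOH = -log(0.00177) = 2.75
pH = 14.00 - 2.75 = 11.25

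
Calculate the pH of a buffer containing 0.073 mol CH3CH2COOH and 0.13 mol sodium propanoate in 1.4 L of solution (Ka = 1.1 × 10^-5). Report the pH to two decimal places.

pH = 5.21

pKa = −log(1.1 × 10^-5) = 4.959
Henderson–Hasselbalch: pH = pKa + log([CH3CH2COO-]/[CH3CH2COOH]) = 4.959 + log(0.13/0.073)
pH = 4.959 + (+0.251) = 5.21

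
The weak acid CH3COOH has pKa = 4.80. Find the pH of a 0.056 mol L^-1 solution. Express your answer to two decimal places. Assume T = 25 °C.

pH = 3.03

CH3COOH ⇌ CH3COO- + H+
Ka = 10^(−4.80) = 1.58 × 10^-5
From the ICE table, Ka = [H+]²/(0.056 − [H+]) = 1.58 × 10^-5.
Neglecting [H+] in the denominator: [H+] = √(1.58 × 10^-5 × 0.056) = 9.41 × 10^-4 M
pH = −log[H+] = −log(9.41 × 10^-4) = 3.03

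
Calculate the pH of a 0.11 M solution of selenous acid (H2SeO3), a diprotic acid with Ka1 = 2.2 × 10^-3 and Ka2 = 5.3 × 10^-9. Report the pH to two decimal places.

pH = 1.84

Since Ka1 ≫ Ka2, the first ionization dominates [H+].
Ka1 = x²/(0.11 − x) = 2.2 × 10^-3
Solving the quadratic: x = (−Ka1 + √(Ka1² + 4·Ka1·C₀))/2 = 1.45 × 10^-2 M
pH = −log(1.45 × 10^-2) = 1.84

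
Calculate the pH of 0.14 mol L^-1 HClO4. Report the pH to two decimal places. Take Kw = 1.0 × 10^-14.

pH = 0.85

HClO4 is a strong acid and dissociates completely, so [H+] = 0.14 M.
pH = -log(0.14) = 0.85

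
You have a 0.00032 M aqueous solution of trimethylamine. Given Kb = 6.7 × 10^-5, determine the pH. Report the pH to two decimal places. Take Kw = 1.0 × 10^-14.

pH = 10.07

(CH3)3N + H2O ⇌ (CH3)3NH+ + OH-
Kb = [OH-]²/(0.00032 − [OH-]) = 6.7 × 10^-5
Here C₀/Kb ≈ 4.78, so the small-[OH-] approximation fails. Use the quadratic:
[OH-] = [−6.7e-05 + √(6.7e-05² + 8.58e-08)]/2 = 1.17 × 10^-4 M
pOH = −log(1.17 × 10^-4) = 3.93; pH = 14.00 − 3.93 = 10.07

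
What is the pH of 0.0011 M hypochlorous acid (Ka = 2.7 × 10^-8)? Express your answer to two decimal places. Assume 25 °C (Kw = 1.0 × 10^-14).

pH = 5.26

HOCl ⇌ OCl- + H+
Ka = x²/(0.0011 − x) = 2.7 × 10^-8
Neglecting x in the denominator: x = √(2.7 × 10^-8 × 0.0011) = 5.45 × 10^-6 M
Check: 0.5% ionized — well under 5%, approximation valid.
pH = −log(5.45 × 10^-6) = 5.26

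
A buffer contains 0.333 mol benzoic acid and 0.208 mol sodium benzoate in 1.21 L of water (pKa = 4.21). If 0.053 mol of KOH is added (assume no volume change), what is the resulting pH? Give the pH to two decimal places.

pH = 4.18

OH- converts C6H5COOH to C6H5COO-: C6H5COOH → 0.28 mol, C6H5COO- → 0.261 mol.
pH = pKa + log([A⁻]/[HA]) = 4.21 + log(0.261/0.28) = 4.21 -0.031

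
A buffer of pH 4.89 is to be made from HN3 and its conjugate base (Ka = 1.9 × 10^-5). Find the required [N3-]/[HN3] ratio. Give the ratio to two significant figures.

pKa = -log(1.9 × 10^-5) = 4.721
pH = pKa + log(r) ⇒ log(r) = 4.89 − 4.721 = +0.169
r = [N3-]/[HN3] = 10^(+0.169) = 1.48

ratio = 1.5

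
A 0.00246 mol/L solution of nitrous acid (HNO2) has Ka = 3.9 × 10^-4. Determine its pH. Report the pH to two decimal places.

pH = 3.09

HNO2 ⇌ NO2- + H+
Ka = x²/(0.00246 − x) = 3.9 × 10^-4
Here C₀/Ka ≈ 6.31, so the small-x approximation fails. Use the quadratic:
x = [−0.00039 + √(0.00039² + 3.84e-06)]/2 = 8.04 × 10^-4 M
pH = −log(8.04 × 10^-4) = 3.09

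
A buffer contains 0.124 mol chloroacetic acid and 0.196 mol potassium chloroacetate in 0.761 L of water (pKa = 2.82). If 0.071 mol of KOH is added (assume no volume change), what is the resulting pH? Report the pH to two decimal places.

pH = 3.52

After neutralization: n(ClCH2COOH) = 0.053 mol, n(ClCH2COO-) = 0.267 mol.
Henderson–Hasselbalch with mole ratio 0.267/0.053: pH = 2.82 + (+0.702)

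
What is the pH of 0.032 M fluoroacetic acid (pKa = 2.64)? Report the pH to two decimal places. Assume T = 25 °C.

FCH2COOH ⇌ FCH2COO- + H+
Ka = 10^(−2.64) = 2.29 × 10^-3
From the ICE table, Ka = [H+]²/(0.032 − [H+]) = 2.29 × 10^-3.
Here C₀/Ka ≈ 14, so the small-[H+] approximation fails. Use the quadratic:
[H+] = [−0.00229 + √(0.00229² + 0.000293)]/2 = 7.49 × 10^-3 M
pH = −log[H+] = −log(7.49 × 10^-3) = 2.13

pH = 2.13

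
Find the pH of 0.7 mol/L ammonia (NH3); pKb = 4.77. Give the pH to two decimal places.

pH = 11.54

NH3 + H2O ⇌ NH4+ + OH-
Kb = 10^(−4.77) = 1.70 × 10^-5
From the ICE table, Kb = x²/(0.7 − x) = 1.70 × 10^-5.
Neglecting x in the denominator: x = √(1.70 × 10^-5 × 0.7) = 3.45 × 10^-3 M
pOH = 2.46, so pH = 14.00 − pOH = 11.54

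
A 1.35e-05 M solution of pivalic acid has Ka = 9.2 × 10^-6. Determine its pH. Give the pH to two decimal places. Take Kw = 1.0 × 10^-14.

(CH3)3CCOOH ⇌ (CH3)3CCOO- + H+
From the ICE table, Ka = [H+]²/(1.35e-05 − [H+]) = 9.2 × 10^-6.
Here C₀/Ka ≈ 1.47, so the small-[H+] approximation fails. Use the quadratic:
[H+] = [−9.2e-06 + √(9.2e-06² + 4.97e-10)]/2 = 7.46 × 10^-6 M
pH = −log[H+] = −log(7.46 × 10^-6) = 5.13

pH = 5.13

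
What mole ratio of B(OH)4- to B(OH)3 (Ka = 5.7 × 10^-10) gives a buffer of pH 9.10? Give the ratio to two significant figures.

ratio = 0.72

pKa = -log(5.7 × 10^-10) = 9.244
pH = pKa + log(r) ⇒ log(r) = 9.10 − 9.244 = -0.144
r = [B(OH)4-]/[B(OH)3] = 10^(-0.144) = 0.718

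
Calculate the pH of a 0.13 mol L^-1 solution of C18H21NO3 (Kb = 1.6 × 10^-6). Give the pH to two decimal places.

pH = 10.66

C18H21NO3 + H2O ⇌ C18H22NO3+ + OH-
From the ICE table, Kb = [OH-]²/(0.13 − [OH-]) = 1.6 × 10^-6.
Assume [OH-] ≪ 0.13: [OH-] ≈ √(1.6 × 10^-6 × 0.13) = 4.56 × 10^-4 M
pOH = −log(4.56 × 10^-4) = 3.34; pH = 14.00 − 3.34 = 10.66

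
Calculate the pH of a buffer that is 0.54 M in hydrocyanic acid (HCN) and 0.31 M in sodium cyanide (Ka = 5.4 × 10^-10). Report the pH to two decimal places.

pH = 9.03

pKa = −log(5.4 × 10^-10) = 9.268
pH = pKa + log([A⁻]/[HA]) = 9.268 + log(0.31/0.54)
pH = 9.268 + (-0.241) = 9.03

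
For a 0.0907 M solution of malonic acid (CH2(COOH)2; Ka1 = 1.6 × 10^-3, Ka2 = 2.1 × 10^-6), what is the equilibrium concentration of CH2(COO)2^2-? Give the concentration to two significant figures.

2.1 × 10^-6 M

First ionization gives [H+] ≈ [CH2(COOH)COO-] = 1.13 × 10^-2 M.
Second step: Ka2 = [H+][CH2(COO)2^2-]/[CH2(COOH)COO-] ≈ [CH2(COO)2^2-] (since [H+] ≈ [CH2(COOH)COO-]).
So [CH2(COO)2^2-] ≈ Ka2.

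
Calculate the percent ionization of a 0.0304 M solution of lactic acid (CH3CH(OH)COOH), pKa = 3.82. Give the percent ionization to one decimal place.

CH3CH(OH)COOH ⇌ CH3CH(OH)COO- + H+; let x = [H+] at equilibrium.
Ka = 10^(−3.82) = 1.51 × 10^-4
Ka = x²/(C₀ − x); solving the quadratic gives x = 2.07 × 10^-3 M.
% ionization = x/C₀ × 100% = 2.07 × 10^-3/0.0304 × 100% = 6.8%

6.8%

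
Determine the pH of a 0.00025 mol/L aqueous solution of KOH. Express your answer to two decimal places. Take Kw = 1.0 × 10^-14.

pH = 10.40

KOH is a strong base; [OH-] = 0.00025 M.
pOH = -log(0.00025) = 3.60
pH = 14.00 - 3.60 = 10.40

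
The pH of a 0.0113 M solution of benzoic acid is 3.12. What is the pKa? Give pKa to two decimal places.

pKa = 4.26

[H+] = 10^(-3.12) = 7.59 × 10^-4 M
At equilibrium [HA] = 0.0113 − 7.59 × 10^-4 = 1.05 × 10^-2 M
Ka = [H+][A-]/[HA] = (7.59 × 10^-4)² / 1.05 × 10^-2 = 5.49 × 10^-5
pKa = -log(5.49 × 10^-5) = 4.26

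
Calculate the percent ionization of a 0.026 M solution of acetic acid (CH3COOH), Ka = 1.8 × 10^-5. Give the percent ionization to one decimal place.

2.6%

CH3COOH ⇌ CH3COO- + H+; let x = [H+] at equilibrium.
x ≈ √(Ka·C₀) = √(1.8 × 10^-5 × 0.026) = 6.84 × 10^-4 M
% ionization = x/C₀ × 100% = 6.84 × 10^-4/0.026 × 100% = 2.6%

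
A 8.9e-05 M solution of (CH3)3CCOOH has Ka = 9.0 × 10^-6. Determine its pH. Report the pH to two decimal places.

pH = 4.62

(CH3)3CCOOH ⇌ (CH3)3CCOO- + H+
From the ICE table, Ka = x²/(8.9e-05 − x) = 9.0 × 10^-6.
The 5% rule fails; solving x² + Ka·x − Ka·C₀ = 0 exactly:
x = [−9e-06 + √(9e-06² + 3.2e-09)]/2 = 2.42 × 10^-5 M
pH = −log[H+] = −log(2.42 × 10^-5) = 4.62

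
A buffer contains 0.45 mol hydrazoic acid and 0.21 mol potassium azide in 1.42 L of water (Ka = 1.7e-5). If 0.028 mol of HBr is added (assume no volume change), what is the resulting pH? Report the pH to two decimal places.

pH = 4.35

Added H+ converts N3- to HN3: HN3 → 0.478 mol, N3- → 0.182 mol.
pKa = −log(1.7 × 10^-5) = 4.770
pH = pKa + log([A⁻]/[HA]) = 4.770 + log(0.182/0.478) = 4.770 -0.419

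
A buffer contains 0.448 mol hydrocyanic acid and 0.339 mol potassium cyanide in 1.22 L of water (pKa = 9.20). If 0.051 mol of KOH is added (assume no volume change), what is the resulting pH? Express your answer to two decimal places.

pH = 9.19

After neutralization: n(HCN) = 0.397 mol, n(CN-) = 0.39 mol.
Henderson–Hasselbalch with mole ratio 0.39/0.397: pH = 9.20 + (-0.008)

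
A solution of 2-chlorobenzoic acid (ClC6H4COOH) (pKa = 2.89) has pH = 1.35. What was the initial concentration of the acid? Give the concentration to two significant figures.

[H+] = 10^(-1.35) = 4.47 × 10^-2 M = x
Ka = 10^(−2.89) = 1.29 × 10^-3
Ka = x²/(C₀ − x) ⇒ C₀ = x + x²/Ka
C₀ = 4.47 × 10^-2 + (4.47 × 10^-2)²/(1.29 × 10^-3) = 1.59 M

C₀ = 1.6 M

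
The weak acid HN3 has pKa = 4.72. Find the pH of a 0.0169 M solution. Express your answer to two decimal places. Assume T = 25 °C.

HN3 ⇌ N3- + H+
Ka = 10^(−4.72) = 1.91 × 10^-5
From the ICE table, Ka = x²/(0.0169 − x) = 1.91 × 10^-5.
Since Ka ≪ C₀, x ≈ √(Ka·C₀) = 5.68 × 10^-4 M.
pH = −log(5.68 × 10^-4) = 3.25

pH = 3.25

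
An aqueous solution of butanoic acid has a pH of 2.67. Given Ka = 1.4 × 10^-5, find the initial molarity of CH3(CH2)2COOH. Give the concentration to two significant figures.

[H+] = 10^(-2.67) = 2.14 × 10^-3 M = x
Ka = x²/(C₀ − x) ⇒ C₀ = x + x²/Ka
C₀ = 2.14 × 10^-3 + (2.14 × 10^-3)²/(1.4 × 10^-5) = 3.29 × 10^-1 M

C₀ = 3.3 × 10^-1 M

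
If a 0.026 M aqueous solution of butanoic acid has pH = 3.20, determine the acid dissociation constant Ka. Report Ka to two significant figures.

[H+] = 10^(-3.20) = 6.31 × 10^-4 M
At equilibrium [HA] = 0.026 − 6.31 × 10^-4 = 2.54 × 10^-2 M
Ka = [H+][A-]/[HA] = (6.31 × 10^-4)² / 2.54 × 10^-2 = 1.6 × 10^-5

Ka = 1.6 × 10^-5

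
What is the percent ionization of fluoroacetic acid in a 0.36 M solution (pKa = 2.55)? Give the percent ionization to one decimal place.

8.5%

FCH2COOH ⇌ FCH2COO- + H+; let x = [H+] at equilibrium.
Ka = 10^(−2.55) = 2.82 × 10^-3
Solve x² + 0.00282x − 0.00102 = 0 → x = 3.05 × 10^-2 M
Fraction ionized = 3.05 × 10^-2 / 0.36 = 0.0847 → 8.5%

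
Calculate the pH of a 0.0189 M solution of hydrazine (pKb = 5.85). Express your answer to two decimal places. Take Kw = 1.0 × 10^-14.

N2H4 + H2O ⇌ N2H5+ + OH-
Kb = 10^(−5.85) = 1.41 × 10^-6
From the ICE table, Kb = [OH-]²/(0.0189 − [OH-]) = 1.41 × 10^-6.
Assume [OH-] ≪ 0.0189: [OH-] ≈ √(1.41 × 10^-6 × 0.0189) = 1.63 × 10^-4 M
([OH-]/C₀ = 0.86% < 5%, so the approximation holds.)
pOH = −log(1.63 × 10^-4) = 3.79; pH = 14.00 − 3.79 = 10.21

pH = 10.21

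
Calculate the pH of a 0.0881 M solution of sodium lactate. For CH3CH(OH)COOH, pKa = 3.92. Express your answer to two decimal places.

pH = 8.43

CH3CH(OH)COO- is the conjugate base of the weak acid CH3CH(OH)COOH.
Ka = 10^(−3.92) = 1.20 × 10^-4
Kb = Kw/Ka = 1.0×10^-14 / 1.20 × 10^-4 = 8.33 × 10^-11
Kb = [OH-]²/(0.0881 − [OH-]) = 8.33 × 10^-11
Since Kb ≪ C₀, [OH-] ≈ √(Kb·C₀) = 2.71 × 10^-6 M.
pOH = −log(2.71 × 10^-6) = 5.57; pH = 14.00 − 5.57 = 8.43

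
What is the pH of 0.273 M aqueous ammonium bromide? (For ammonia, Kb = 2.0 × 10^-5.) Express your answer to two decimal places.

pH = 4.93

NH4+ is the conjugate acid of the weak base NH3.
Ka = Kw/Kb = 1.0×10^-14 / 2.0 × 10^-5 = 5.00 × 10^-10
Let x = [H+] at equilibrium. Ka = x²/(0.273 − x).
Since Ka ≪ C₀, x ≈ √(Ka·C₀) = 1.17 × 10^-5 M.
(x/C₀ = 0.0043% < 5%, so the approximation holds.)
pH = −log(1.17 × 10^-5) = 4.93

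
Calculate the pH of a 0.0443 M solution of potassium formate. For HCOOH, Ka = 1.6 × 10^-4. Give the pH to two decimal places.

pH = 8.22

HCOO- is the conjugate base of the weak acid HCOOH.
Kb = Kw/Ka = 1.0×10^-14 / 1.6 × 10^-4 = 6.25 × 10^-11
Kb = [OH-]²/(0.0443 − [OH-]) = 6.25 × 10^-11
Neglecting [OH-] in the denominator: [OH-] = √(6.25 × 10^-11 × 0.0443) = 1.66 × 10^-6 M
([OH-]/C₀ = 0.0038% < 5%, so the approximation holds.)
pOH = −log(1.66 × 10^-6) = 5.78; pH = 14.00 − 5.78 = 8.22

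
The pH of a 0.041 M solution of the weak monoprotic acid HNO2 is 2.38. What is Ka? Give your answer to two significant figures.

[H+] = 10^(-2.38) = 4.17 × 10^-3 M
At equilibrium [HA] = 0.041 − 4.17 × 10^-3 = 3.68 × 10^-2 M
Ka = [H+][A-]/[HA] = (4.17 × 10^-3)² / 3.68 × 10^-2 = 4.7 × 10^-4

Ka = 4.7 × 10^-4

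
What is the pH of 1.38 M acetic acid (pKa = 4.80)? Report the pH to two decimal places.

pH = 2.33

CH3COOH ⇌ CH3COO- + H+
Ka = 10^(−4.80) = 1.58 × 10^-5
Ka = [H+]²/(1.38 − [H+]) = 1.58 × 10^-5
Since Ka ≪ C₀, [H+] ≈ √(Ka·C₀) = 4.67 × 10^-3 M.
pH = −log(4.67 × 10^-3) = 2.33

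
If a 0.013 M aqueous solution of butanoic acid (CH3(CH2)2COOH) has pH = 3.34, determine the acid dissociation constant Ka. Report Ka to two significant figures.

[H+] = 10^(-3.34) = 4.57 × 10^-4 M
At equilibrium [HA] = 0.013 − 4.57 × 10^-4 = 1.25 × 10^-2 M
Ka = [H+][A-]/[HA] = (4.57 × 10^-4)² / 1.25 × 10^-2 = 1.7 × 10^-5

Ka = 1.7 × 10^-5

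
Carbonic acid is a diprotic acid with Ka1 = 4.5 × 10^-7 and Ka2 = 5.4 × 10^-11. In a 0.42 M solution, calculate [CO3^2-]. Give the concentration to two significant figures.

First ionization gives [H+] ≈ [HCO3-] = 4.35 × 10^-4 M.
Second step: Ka2 = [H+][CO3^2-]/[HCO3-] ≈ [CO3^2-] (since [H+] ≈ [HCO3-]).
So [CO3^2-] ≈ Ka2.

5.4 × 10^-11 M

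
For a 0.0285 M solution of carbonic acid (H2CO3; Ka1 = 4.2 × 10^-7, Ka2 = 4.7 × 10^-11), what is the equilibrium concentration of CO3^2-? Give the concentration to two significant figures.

First ionization gives [H+] ≈ [HCO3-] = 1.09 × 10^-4 M.
Second step: Ka2 = [H+][CO3^2-]/[HCO3-] ≈ [CO3^2-] (since [H+] ≈ [HCO3-]).
So [CO3^2-] ≈ Ka2.

4.7 × 10^-11 M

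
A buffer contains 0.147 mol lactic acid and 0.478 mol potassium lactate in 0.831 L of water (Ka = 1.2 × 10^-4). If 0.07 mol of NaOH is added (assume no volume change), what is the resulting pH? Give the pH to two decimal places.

OH- converts CH3CH(OH)COOH to CH3CH(OH)COO-: CH3CH(OH)COOH → 0.077 mol, CH3CH(OH)COO- → 0.548 mol.
pKa = −log(1.2 × 10^-4) = 3.921
pH = pKa + log(n_CH3CH(OH)COO-/n_CH3CH(OH)COOH) = 3.921 + log(0.548/0.077) = 3.921 + (+0.852)

pH = 4.77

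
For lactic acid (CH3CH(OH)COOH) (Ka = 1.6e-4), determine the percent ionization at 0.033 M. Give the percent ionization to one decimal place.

CH3CH(OH)COOH ⇌ CH3CH(OH)COO- + H+; let x = [H+] at equilibrium.
Solve x² + 0.00016x − 5.28e-06 = 0 → x = 2.22 × 10^-3 M
Fraction ionized = 2.22 × 10^-3 / 0.033 = 0.0673 → 6.7%

6.7%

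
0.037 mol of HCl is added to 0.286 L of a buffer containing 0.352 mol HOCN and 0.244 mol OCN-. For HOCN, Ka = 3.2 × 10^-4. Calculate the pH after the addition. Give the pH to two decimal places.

pH = 3.22

After neutralization: n(HOCN) = 0.389 mol, n(OCN-) = 0.207 mol.
pKa = −log(3.2 × 10^-4) = 3.495
Henderson–Hasselbalch with mole ratio 0.207/0.389: pH = 3.495 + (-0.274)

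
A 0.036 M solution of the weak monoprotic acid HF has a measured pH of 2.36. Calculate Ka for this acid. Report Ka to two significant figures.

[H+] = 10^(-2.36) = 4.37 × 10^-3 M
At equilibrium [HA] = 0.036 − 4.37 × 10^-3 = 3.16 × 10^-2 M
Ka = [H+][A-]/[HA] = (4.37 × 10^-3)² / 3.16 × 10^-2 = 6.0 × 10^-4

Ka = 6.0 × 10^-4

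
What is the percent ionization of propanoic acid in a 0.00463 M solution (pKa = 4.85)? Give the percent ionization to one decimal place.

CH3CH2COOH ⇌ CH3CH2COO- + H+; let x = [H+] at equilibrium.
Ka = 10^(−4.85) = 1.41 × 10^-5
Solve x² + 1.41e-05x − 6.53e-08 = 0 → x = 2.49 × 10^-4 M
Fraction ionized = 2.49 × 10^-4 / 0.00463 = 0.0538 → 5.4%

5.4%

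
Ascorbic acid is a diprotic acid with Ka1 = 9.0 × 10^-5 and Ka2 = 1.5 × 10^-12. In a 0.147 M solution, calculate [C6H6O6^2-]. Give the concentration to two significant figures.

1.5 × 10^-12 M

First ionization gives [H+] ≈ [HC6H6O6-] = 3.64 × 10^-3 M.
Second step: Ka2 = [H+][C6H6O6^2-]/[HC6H6O6-] ≈ [C6H6O6^2-] (since [H+] ≈ [HC6H6O6-]).
So [C6H6O6^2-] ≈ Ka2.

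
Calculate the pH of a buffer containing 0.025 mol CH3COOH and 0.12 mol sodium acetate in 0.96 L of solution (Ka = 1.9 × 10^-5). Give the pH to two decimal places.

pH = 5.40

pKa = −log(1.9 × 10^-5) = 4.721
Henderson–Hasselbalch: pH = pKa + log([CH3COO-]/[CH3COOH]) = 4.721 + log(0.12/0.025)
pH = 4.721 + (+0.681) = 5.40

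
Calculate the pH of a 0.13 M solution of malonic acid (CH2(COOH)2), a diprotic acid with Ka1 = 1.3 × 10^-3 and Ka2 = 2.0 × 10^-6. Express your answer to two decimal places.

Ka1 ≫ Ka2, so treat the first dissociation as the only significant source of H+.
Ka1 = x²/(0.13 − x) = 1.3 × 10^-3
Solving the quadratic: x = (−Ka1 + √(Ka1² + 4·Ka1·C₀))/2 = 1.24 × 10^-2 M
pH = −log(1.24 × 10^-2) = 1.91

pH = 1.91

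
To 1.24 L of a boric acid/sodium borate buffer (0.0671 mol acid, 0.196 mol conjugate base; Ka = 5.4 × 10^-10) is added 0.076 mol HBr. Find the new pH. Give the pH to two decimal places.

pH = 9.19

After neutralization: n(B(OH)3) = 0.143 mol, n(B(OH)4-) = 0.12 mol.
pKa = −log(5.4 × 10^-10) = 9.268
pH = pKa + log(n_B(OH)4-/n_B(OH)3) = 9.268 + log(0.12/0.143) = 9.268 + (-0.076)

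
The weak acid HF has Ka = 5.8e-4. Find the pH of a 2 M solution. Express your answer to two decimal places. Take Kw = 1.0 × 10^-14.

pH = 1.47

HF ⇌ F- + H+
Ka = x²/(2 − x) = 5.8 × 10^-4
Since Ka ≪ C₀, x ≈ √(Ka·C₀) = 3.41 × 10^-2 M.
pH = −log[H+] = −log(3.41 × 10^-2) = 1.47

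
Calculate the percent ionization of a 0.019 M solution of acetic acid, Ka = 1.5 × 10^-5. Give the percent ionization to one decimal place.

2.8%

CH3COOH ⇌ CH3COO- + H+; let x = [H+] at equilibrium.
x ≈ √(Ka·C₀) = √(1.5 × 10^-5 × 0.019) = 5.34 × 10^-4 M
% ionization = x/C₀ × 100% = 5.34 × 10^-4/0.019 × 100% = 2.8%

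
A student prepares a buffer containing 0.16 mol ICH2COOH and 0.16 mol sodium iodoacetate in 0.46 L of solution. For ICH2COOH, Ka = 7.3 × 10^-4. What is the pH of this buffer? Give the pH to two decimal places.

pKa = −log(7.3 × 10^-4) = 3.137
Henderson–Hasselbalch: pH = pKa + log([ICH2COO-]/[ICH2COOH]) = 3.137 + log(0.16/0.16)
pH = 3.137 + (+0.000) = 3.14

pH = 3.14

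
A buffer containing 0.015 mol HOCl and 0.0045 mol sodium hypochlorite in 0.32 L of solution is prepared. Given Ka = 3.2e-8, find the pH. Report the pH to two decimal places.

pKa = −log(3.2 × 10^-8) = 7.495
pH = pKa + log([A⁻]/[HA]) = 7.495 + log(0.0045/0.015)
pH = 7.495 + (-0.523) = 6.97

pH = 6.97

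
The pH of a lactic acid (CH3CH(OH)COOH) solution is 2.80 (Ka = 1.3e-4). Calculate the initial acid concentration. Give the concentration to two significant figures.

[H+] = 10^(-2.80) = 1.58 × 10^-3 M = x
Ka = x²/(C₀ − x) ⇒ C₀ = x + x²/Ka
C₀ = 1.58 × 10^-3 + (1.58 × 10^-3)²/(1.3 × 10^-4) = 2.08 × 10^-2 M

C₀ = 2.1 × 10^-2 M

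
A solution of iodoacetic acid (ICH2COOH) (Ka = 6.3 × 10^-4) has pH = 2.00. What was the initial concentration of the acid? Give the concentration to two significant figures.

C₀ = 1.7 × 10^-1 M

[H+] = 10^(-2.00) = 1.00 × 10^-2 M = x
Ka = x²/(C₀ − x) ⇒ C₀ = x + x²/Ka
C₀ = 1.00 × 10^-2 + (1.00 × 10^-2)²/(6.3 × 10^-4) = 1.69 × 10^-1 M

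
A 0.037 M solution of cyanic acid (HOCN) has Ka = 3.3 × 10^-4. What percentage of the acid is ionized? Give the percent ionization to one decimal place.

9.0%

HOCN ⇌ OCN- + H+; let x = [H+] at equilibrium.
Solve x² + 0.00033x − 1.22e-05 = 0 → x = 3.33 × 10^-3 M
% ionization = x/C₀ × 100% = 3.33 × 10^-3/0.037 × 100% = 9.0%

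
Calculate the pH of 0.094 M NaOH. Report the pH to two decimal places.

NaOH is a strong base; [OH-] = 0.094 M.
pOH = -log(0.094) = 1.03
pH = 14.00 - 1.03 = 12.97

pH = 12.97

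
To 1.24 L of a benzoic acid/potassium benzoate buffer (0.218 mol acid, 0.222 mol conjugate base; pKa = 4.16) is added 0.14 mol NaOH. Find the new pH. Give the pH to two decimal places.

OH- converts C6H5COOH to C6H5COO-: C6H5COOH → 0.078 mol, C6H5COO- → 0.362 mol.
Henderson–Hasselbalch with mole ratio 0.362/0.078: pH = 4.16 + (+0.667)

pH = 4.83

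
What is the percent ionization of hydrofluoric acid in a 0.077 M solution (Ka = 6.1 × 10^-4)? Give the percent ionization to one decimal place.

8.5%

HF ⇌ F- + H+; let x = [H+] at equilibrium.
Ka = x²/(C₀ − x); solving the quadratic gives x = 6.56 × 10^-3 M.
% ionization = x/C₀ × 100% = 6.56 × 10^-3/0.077 × 100% = 8.5%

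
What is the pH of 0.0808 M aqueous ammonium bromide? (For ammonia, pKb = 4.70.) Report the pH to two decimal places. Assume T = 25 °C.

pH = 5.20

NH4+ is the conjugate acid of the weak base NH3.
Kb = 10^(−4.70) = 2.00 × 10^-5
Ka = Kw/Kb = 1.0×10^-14 / 2.00 × 10^-5 = 5.00 × 10^-10
Ka = x²/(0.0808 − x) = 5.00 × 10^-10
Since Ka ≪ C₀, x ≈ √(Ka·C₀) = 6.36 × 10^-6 M.
pH = −log[H+] = −log(6.36 × 10^-6) = 5.20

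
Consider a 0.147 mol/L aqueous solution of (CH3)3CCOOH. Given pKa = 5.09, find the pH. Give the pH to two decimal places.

pH = 2.96

(CH3)3CCOOH ⇌ (CH3)3CCOO- + H+
Ka = 10^(−5.09) = 8.13 × 10^-6
From the ICE table, Ka = [H+]²/(0.147 − [H+]) = 8.13 × 10^-6.
Neglecting [H+] in the denominator: [H+] = √(8.13 × 10^-6 × 0.147) = 1.09 × 10^-3 M
Check: 0.74% ionized — well under 5%, approximation valid.
pH = −log[H+] = −log(1.09 × 10^-3) = 2.96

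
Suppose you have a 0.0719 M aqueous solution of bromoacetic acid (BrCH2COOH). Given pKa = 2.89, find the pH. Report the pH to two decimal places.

pH = 2.05

BrCH2COOH ⇌ BrCH2COO- + H+
Ka = 10^(−2.89) = 1.29 × 10^-3
Let x = [H+] at equilibrium. Ka = x²/(0.0719 − x).
Here C₀/Ka ≈ 55.7, so the small-x approximation fails. Use the quadratic:
x = [−0.00129 + √(0.00129² + 0.000371)]/2 = 9.01 × 10^-3 M
pH = −log(9.01 × 10^-3) = 2.05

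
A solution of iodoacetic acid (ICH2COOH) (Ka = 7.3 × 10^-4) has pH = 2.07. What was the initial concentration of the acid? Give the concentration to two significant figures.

C₀ = 1.1 × 10^-1 M

[H+] = 10^(-2.07) = 8.51 × 10^-3 M = x
Ka = x²/(C₀ − x) ⇒ C₀ = x + x²/Ka
C₀ = 8.51 × 10^-3 + (8.51 × 10^-3)²/(7.3 × 10^-4) = 1.08 × 10^-1 M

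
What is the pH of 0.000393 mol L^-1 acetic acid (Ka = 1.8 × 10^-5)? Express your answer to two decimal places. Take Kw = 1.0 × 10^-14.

CH3COOH ⇌ CH3COO- + H+
From the ICE table, Ka = x²/(0.000393 − x) = 1.8 × 10^-5.
The 5% rule fails; solving x² + Ka·x − Ka·C₀ = 0 exactly:
x = (−Ka + √(Ka² + 4·Ka·C₀))/2 = 7.56 × 10^-5 M
pH = −log[H+] = −log(7.56 × 10^-5) = 4.12

pH = 4.12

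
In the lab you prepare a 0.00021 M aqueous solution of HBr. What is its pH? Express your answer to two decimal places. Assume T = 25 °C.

HBr is a strong acid and dissociates completely, so [H+] = 0.00021 M.
pH = -log(0.00021) = 3.68

pH = 3.68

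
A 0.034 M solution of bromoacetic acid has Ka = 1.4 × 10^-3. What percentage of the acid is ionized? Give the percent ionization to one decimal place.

18.3%

BrCH2COOH ⇌ BrCH2COO- + H+; let x = [H+] at equilibrium.
Ka = x²/(C₀ − x); solving the quadratic gives x = 6.23 × 10^-3 M.
Fraction ionized = 6.23 × 10^-3 / 0.034 = 0.1832 → 18.3%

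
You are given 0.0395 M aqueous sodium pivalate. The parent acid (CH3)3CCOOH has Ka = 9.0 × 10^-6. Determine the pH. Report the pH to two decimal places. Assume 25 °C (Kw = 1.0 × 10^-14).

(CH3)3CCOO- is the conjugate base of the weak acid (CH3)3CCOOH.
Kb = Kw/Ka = 1.0×10^-14 / 9.0 × 10^-6 = 1.11 × 10^-9
Let x = [OH-] at equilibrium. Kb = x²/(0.0395 − x).
Since Kb ≪ C₀, x ≈ √(Kb·C₀) = 6.62 × 10^-6 M.
Check: 0.017% ionized — well under 5%, approximation valid.
pOH = −log(6.62 × 10^-6) = 5.18; pH = 14.00 − 5.18 = 8.82

pH = 8.82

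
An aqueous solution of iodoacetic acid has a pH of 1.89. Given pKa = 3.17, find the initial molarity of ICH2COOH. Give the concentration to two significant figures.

C₀ = 2.6 × 10^-1 M

[H+] = 10^(-1.89) = 1.29 × 10^-2 M = x
Ka = 10^(−3.17) = 6.76 × 10^-4
Ka = x²/(C₀ − x) ⇒ C₀ = x + x²/Ka
C₀ = 1.29 × 10^-2 + (1.29 × 10^-2)²/(6.76 × 10^-4) = 2.59 × 10^-1 M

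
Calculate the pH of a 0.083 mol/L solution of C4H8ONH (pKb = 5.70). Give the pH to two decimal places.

C4H8ONH + H2O ⇌ C4H8ONH2+ + OH-
Kb = 10^(−5.70) = 2.00 × 10^-6
Kb = [OH-]²/(0.083 − [OH-]) = 2.00 × 10^-6
Neglecting [OH-] in the denominator: [OH-] = √(2.00 × 10^-6 × 0.083) = 4.07 × 10^-4 M
pOH = 3.39, so pH = 14.00 − pOH = 10.61

pH = 10.61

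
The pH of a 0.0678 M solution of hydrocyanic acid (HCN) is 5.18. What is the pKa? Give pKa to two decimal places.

[H+] = 10^(-5.18) = 6.61 × 10^-6 M
At equilibrium [HA] = 0.0678 − 6.61 × 10^-6 = 6.78 × 10^-2 M
Ka = [H+][A-]/[HA] = (6.61 × 10^-6)² / 6.78 × 10^-2 = 6.44 × 10^-10
pKa = -log(6.44 × 10^-10) = 9.19

pKa = 9.19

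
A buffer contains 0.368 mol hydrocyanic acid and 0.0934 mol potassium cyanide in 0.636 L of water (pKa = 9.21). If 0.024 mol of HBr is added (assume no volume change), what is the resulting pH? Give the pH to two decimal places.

pH = 8.46

Added H+ converts CN- to HCN: HCN → 0.392 mol, CN- → 0.0694 mol.
pH = pKa + log([A⁻]/[HA]) = 9.21 + log(0.0694/0.392) = 9.21 -0.752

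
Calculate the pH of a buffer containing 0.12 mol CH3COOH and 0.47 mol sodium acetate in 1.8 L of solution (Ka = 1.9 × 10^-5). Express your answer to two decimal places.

pKa = −log(1.9 × 10^-5) = 4.721
Using pH = pKa + log([base]/[acid]) with [base]/[acid] = 0.47/0.12:
pH = 4.721 + (+0.593) = 5.31

pH = 5.31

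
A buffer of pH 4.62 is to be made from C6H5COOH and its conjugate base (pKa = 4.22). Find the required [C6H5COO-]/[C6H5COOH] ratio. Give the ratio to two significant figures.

pH = pKa + log(r) ⇒ log(r) = 4.62 − 4.22 = +0.40
r = [C6H5COO-]/[C6H5COOH] = 10^(+0.40) = 2.51

ratio = 2.5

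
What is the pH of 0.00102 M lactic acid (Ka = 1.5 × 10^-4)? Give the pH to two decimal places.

CH3CH(OH)COOH ⇌ CH3CH(OH)COO- + H+
Let x = [H+] at equilibrium. Ka = x²/(0.00102 − x).
x is not negligible relative to C₀; solve x² + 0.00015·x − 1.53e-07 = 0.
x = [−0.00015 + √(0.00015² + 6.12e-07)]/2 = 3.23 × 10^-4 M
pH = −log[H+] = −log(3.23 × 10^-4) = 3.49

pH = 3.49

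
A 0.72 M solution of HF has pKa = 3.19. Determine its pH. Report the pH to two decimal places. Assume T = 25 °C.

pH = 1.67

HF ⇌ F- + H+
Ka = 10^(−3.19) = 6.46 × 10^-4
Let x = [H+] at equilibrium. Ka = x²/(0.72 − x).
Since Ka ≪ C₀, x ≈ √(Ka·C₀) = 2.16 × 10^-2 M.
pH = −log[H+] = −log(2.16 × 10^-2) = 1.67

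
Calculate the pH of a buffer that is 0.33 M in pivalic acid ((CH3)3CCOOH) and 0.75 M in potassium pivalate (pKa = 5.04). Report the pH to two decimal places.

pH = pKa + log([A⁻]/[HA]) = 5.04 + log(0.75/0.33)
pH = 5.04 + (+0.357) = 5.40

pH = 5.40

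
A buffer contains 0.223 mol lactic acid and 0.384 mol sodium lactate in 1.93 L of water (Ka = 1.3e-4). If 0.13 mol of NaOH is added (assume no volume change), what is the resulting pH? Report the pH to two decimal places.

pH = 4.63

After neutralization: n(CH3CH(OH)COOH) = 0.093 mol, n(CH3CH(OH)COO-) = 0.514 mol.
pKa = −log(1.3 × 10^-4) = 3.886
pH = pKa + log(n_CH3CH(OH)COO-/n_CH3CH(OH)COOH) = 3.886 + log(0.514/0.093) = 3.886 + (+0.742)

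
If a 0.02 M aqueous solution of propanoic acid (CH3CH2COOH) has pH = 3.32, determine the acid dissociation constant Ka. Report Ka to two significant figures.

Ka = 1.2 × 10^-5

[H+] = 10^(-3.32) = 4.79 × 10^-4 M
At equilibrium [HA] = 0.02 − 4.79 × 10^-4 = 1.95 × 10^-2 M
Ka = [H+][A-]/[HA] = (4.79 × 10^-4)² / 1.95 × 10^-2 = 1.2 × 10^-5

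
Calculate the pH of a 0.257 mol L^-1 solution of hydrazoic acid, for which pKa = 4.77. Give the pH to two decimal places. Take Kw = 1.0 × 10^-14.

pH = 2.68

HN3 ⇌ N3- + H+
Ka = 10^(−4.77) = 1.70 × 10^-5
Let x = [H+] at equilibrium. Ka = x²/(0.257 − x).
Assume x ≪ 0.257: x ≈ √(1.70 × 10^-5 × 0.257) = 2.09 × 10^-3 M
(x/C₀ = 0.81% < 5%, so the approximation holds.)
pH = −log(2.09 × 10^-3) = 2.68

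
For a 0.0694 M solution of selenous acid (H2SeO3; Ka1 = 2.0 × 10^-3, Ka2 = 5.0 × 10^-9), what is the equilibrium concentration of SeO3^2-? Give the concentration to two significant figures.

5.0 × 10^-9 M

First ionization gives [H+] ≈ [HSeO3-] = 1.08 × 10^-2 M.
Second step: Ka2 = [H+][SeO3^2-]/[HSeO3-] ≈ [SeO3^2-] (since [H+] ≈ [HSeO3-]).
So [SeO3^2-] ≈ Ka2.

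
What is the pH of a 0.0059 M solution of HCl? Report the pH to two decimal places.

pH = 2.23

HCl is a strong acid and dissociates completely, so [H+] = 0.0059 M.
pH = -log(0.0059) = 2.23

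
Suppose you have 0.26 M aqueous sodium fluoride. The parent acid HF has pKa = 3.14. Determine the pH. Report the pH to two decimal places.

pH = 8.28

F- is the conjugate base of the weak acid HF.
Ka = 10^(−3.14) = 7.24 × 10^-4
Kb = Kw/Ka = 1.0×10^-14 / 7.24 × 10^-4 = 1.38 × 10^-11
Kb = x²/(0.26 − x) = 1.38 × 10^-11
Since Kb ≪ C₀, x ≈ √(Kb·C₀) = 1.89 × 10^-6 M.
Check: 0.00073% ionized — well under 5%, approximation valid.
pOH = 5.72, so pH = 14.00 − pOH = 8.28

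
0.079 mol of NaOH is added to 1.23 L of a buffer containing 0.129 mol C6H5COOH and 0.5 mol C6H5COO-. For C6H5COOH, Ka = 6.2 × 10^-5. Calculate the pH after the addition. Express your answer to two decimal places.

OH- converts C6H5COOH to C6H5COO-: C6H5COOH → 0.05 mol, C6H5COO- → 0.579 mol.
pKa = −log(6.2 × 10^-5) = 4.208
pH = pKa + log(n_C6H5COO-/n_C6H5COOH) = 4.208 + log(0.579/0.05) = 4.208 + (+1.064)

pH = 5.27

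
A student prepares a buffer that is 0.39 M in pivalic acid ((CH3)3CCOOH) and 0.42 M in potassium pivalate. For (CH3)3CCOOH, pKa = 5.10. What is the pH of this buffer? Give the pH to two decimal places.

pH = pKa + log([A⁻]/[HA]) = 5.10 + log(0.42/0.39)
pH = 5.10 + (+0.032) = 5.13

pH = 5.13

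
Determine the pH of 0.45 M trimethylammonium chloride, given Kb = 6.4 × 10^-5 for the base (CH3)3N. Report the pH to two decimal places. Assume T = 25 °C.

(CH3)3NH+ is the conjugate acid of the weak base (CH3)3N.
Ka = Kw/Kb = 1.0×10^-14 / 6.4 × 10^-5 = 1.56 × 10^-10
From the ICE table, Ka = [H+]²/(0.45 − [H+]) = 1.56 × 10^-10.
Since Ka ≪ C₀, [H+] ≈ √(Ka·C₀) = 8.38 × 10^-6 M.
pH = −log[H+] = −log(8.38 × 10^-6) = 5.08

pH = 5.08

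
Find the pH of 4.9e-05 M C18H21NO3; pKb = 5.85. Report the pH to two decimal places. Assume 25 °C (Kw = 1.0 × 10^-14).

pH = 8.88

C18H21NO3 + H2O ⇌ C18H22NO3+ + OH-
Kb = 10^(−5.85) = 1.41 × 10^-6
Let x = [OH-] at equilibrium. Kb = x²/(4.9e-05 − x).
Here C₀/Kb ≈ 34.8, so the small-x approximation fails. Use the quadratic:
x = (−Kb + √(Kb² + 4·Kb·C₀))/2 = 7.64 × 10^-6 M
pOH = −log(7.64 × 10^-6) = 5.12; pH = 14.00 − 5.12 = 8.88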